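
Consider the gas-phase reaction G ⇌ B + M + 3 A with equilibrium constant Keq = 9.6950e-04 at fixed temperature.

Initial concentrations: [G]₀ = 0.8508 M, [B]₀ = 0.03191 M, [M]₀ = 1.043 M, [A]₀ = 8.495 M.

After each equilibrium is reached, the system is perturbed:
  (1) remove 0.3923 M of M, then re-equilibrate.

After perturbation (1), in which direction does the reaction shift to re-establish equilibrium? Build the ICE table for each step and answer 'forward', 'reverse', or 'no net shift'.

Q₀ = 23.98 vs Keq = 9.6950e-04 ⇒ Q>K, reverse
Step 1:
                   G          B          M          A
  Initial     0.8508    0.03191      1.043      8.495
  Change     0.03191   -0.03191   -0.03191   -0.09573
  Equil       0.8827 1.4284e-06      1.011      8.399
  solve Keq expr → x = -0.03191; check Q = 9.6950e-04
Then remove 0.3923 M of M.
Step 2:
                   G          B          M          A
  Initial     0.8827 1.4284e-06     0.6188      8.399
  Change  -9.0556e-07 9.0556e-07 9.0556e-07 2.7167e-06
  Equil       0.8827 2.3340e-06     0.6188      8.399
  solve Keq expr → x = 9.0556e-07; check Q = 9.6950e-04

Direction: forward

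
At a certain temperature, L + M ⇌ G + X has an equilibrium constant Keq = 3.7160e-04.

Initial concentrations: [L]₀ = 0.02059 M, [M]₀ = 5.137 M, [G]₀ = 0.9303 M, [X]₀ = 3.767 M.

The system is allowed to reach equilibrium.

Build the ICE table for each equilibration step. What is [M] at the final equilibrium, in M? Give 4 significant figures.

Q₀ = 33.13 vs Keq = 3.7160e-04 ⇒ Q>K, reverse
Step 1:
                    L           M           G           X
  init        0.02059       5.137      0.9303       3.767
  Δ            0.9295      0.9295     -0.9295     -0.9295
  eq           0.9501       6.067  7.5487e-04       2.837
  solve Keq expr → x = -0.9295; check Q = 3.7160e-04

[M]_eq = 6.067 M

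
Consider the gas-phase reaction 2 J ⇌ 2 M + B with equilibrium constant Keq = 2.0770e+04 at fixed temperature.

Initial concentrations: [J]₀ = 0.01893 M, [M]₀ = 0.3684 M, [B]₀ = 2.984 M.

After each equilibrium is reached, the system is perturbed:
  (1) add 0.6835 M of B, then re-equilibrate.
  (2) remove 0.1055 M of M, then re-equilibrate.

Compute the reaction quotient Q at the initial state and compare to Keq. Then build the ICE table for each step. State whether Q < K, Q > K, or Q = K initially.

Q₀ = 1130 vs Keq = 2.0770e+04 ⇒ Q<K, forward
Step 1:
                   J          M          B
  Initial    0.01893     0.3684      2.984
  Change    -0.01434    0.01434   0.007168
  Equil     0.004593     0.3827      2.991
  solve Keq expr → x = 0.007168; check Q = 2.0770e+04
Then add 0.6835 M of B.
Step 2:
                   J          M          B
  Initial   0.004593     0.3827      3.675
  Change  4.9109e-04 -4.9109e-04 -2.4555e-04
  Equil     0.005084     0.3822      3.674
  solve Keq expr → x = -2.4555e-04; check Q = 2.0770e+04
Then remove 0.1055 M of M.
Step 3:
                   J          M          B
  Initial   0.005084     0.2767      3.674
  Change   -0.001384   0.001384 6.9223e-04
  Equil       0.0037     0.2781      3.675
  solve Keq expr → x = 6.9223e-04; check Q = 2.0770e+04

Q₀ = 1130; Q < K (proceeds forward)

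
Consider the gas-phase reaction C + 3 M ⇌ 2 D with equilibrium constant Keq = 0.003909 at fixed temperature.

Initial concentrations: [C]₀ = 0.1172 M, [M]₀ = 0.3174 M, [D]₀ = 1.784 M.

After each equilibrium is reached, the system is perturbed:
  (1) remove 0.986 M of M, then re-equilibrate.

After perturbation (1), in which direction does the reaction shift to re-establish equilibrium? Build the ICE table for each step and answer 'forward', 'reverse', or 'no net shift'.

Direction: reverse

Q₀ = 849.3 vs Keq = 0.003909 ⇒ Q>K, reverse
Step 1:
                  C         M         D
  Initial    0.1172    0.3174     1.784
  Change     0.7674     2.302    -1.535
  Equil      0.8846     2.619    0.2493
  solve Keq expr → x = -0.7674; check Q = 0.003909
Then remove 0.986 M of M.
Step 2:
                  C         M         D
  Initial    0.8846     1.633    0.2493
  Change    0.05219    0.1566   -0.1044
  Equil      0.9367      1.79    0.1449
  solve Keq expr → x = -0.05219; check Q = 0.003909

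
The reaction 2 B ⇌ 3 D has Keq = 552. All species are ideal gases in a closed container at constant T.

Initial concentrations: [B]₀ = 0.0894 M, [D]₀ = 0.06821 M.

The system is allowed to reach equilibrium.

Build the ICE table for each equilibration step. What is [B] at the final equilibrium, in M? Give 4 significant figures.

Q₀ = 0.03971 vs Keq = 552 ⇒ Q<K, forward
Step 1:
                    B           D
  Initial      0.0894     0.06821
  Change     -0.08569      0.1285
  Equil      0.003714      0.1967
  solve Keq expr → x = 0.04284; check Q = 552

[B]_eq = 0.003714 M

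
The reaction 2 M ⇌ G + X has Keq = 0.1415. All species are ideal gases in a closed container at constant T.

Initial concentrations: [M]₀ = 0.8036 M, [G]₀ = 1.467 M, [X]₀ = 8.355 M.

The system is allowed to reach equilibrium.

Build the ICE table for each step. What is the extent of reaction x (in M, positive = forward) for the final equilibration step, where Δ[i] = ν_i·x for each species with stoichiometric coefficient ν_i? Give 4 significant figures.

Q₀ = 18.98 vs Keq = 0.1415 ⇒ Q>K, reverse
Step 1:
                  M         G         X
  init       0.8036     1.467     8.355
  Δ           2.499     -1.25     -1.25
  eq          3.303    0.2173     7.105
  solve Keq expr → x = -1.25; check Q = 0.1415

x = -1.25 M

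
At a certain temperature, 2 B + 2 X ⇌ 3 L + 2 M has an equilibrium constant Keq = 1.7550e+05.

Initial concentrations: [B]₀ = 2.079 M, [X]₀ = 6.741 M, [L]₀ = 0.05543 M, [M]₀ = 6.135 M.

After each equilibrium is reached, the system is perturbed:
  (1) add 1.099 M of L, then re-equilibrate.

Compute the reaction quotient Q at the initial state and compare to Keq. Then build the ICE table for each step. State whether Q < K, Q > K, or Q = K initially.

Q₀ = 3.2637e-05 vs Keq = 1.7550e+05 ⇒ Q<K, forward
Step 1:
                    B           X           L           M
  Initial       2.079       6.741     0.05543       6.135
  Change       -2.056      -2.056       3.084       2.056
  Equil       0.02321       4.685       3.139       8.191
  solve Keq expr → x = 1.028; check Q = 1.7550e+05
Then add 1.099 M of L.
Step 2:
                    B           X           L           M
  Initial     0.02321       4.685       4.238       8.191
  Change       0.0128      0.0128     -0.0192     -0.0128
  Equil       0.03601       4.698       4.219       8.178
  solve Keq expr → x = -0.006399; check Q = 1.7550e+05

Q₀ = 3.2637e-05; Q < K (proceeds forward)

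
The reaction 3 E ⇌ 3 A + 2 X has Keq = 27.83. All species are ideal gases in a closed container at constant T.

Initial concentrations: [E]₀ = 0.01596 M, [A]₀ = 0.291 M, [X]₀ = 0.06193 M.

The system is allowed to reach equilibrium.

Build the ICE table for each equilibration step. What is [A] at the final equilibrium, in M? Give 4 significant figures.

[A]_eq = 0.2918 M

Q₀ = 23.25 vs Keq = 27.83 ⇒ Q<K, forward
Step 1:
                    E           A           X
  Initial     0.01596       0.291     0.06193
  Change  -8.0105e-04  8.0105e-04  5.3403e-04
  Equil       0.01516      0.2918     0.06246
  solve Keq expr → x = 2.6702e-04; check Q = 27.83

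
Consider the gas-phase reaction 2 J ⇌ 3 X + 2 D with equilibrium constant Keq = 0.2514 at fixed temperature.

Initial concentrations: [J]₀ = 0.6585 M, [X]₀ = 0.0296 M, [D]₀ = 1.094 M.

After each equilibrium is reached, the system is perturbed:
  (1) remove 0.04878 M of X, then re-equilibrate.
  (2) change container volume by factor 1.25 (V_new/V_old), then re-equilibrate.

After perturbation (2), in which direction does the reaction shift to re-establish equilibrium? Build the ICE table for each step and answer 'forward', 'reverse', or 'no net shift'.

Direction: forward

Q₀ = 7.1581e-05 vs Keq = 0.2514 ⇒ Q<K, forward
Step 1:
                   J          X          D
  I           0.6585     0.0296      1.094
  C          -0.1936     0.2904     0.1936
  E           0.4649       0.32      1.288
  solve Keq expr → x = 0.0968; check Q = 0.2514
Then remove 0.04878 M of X.
Step 2:
                   J          X          D
  I           0.4649     0.2712      1.288
  C           -0.023     0.0345      0.023
  E           0.4419     0.3057      1.311
  solve Keq expr → x = 0.0115; check Q = 0.2514
Then change container volume by factor 1.25 (V_new/V_old).
Step 3:
                   J          X          D
  I           0.3535     0.2446      1.048
  C           -0.027     0.0405      0.027
  E           0.3265     0.2851      1.075
  solve Keq expr → x = 0.0135; check Q = 0.2514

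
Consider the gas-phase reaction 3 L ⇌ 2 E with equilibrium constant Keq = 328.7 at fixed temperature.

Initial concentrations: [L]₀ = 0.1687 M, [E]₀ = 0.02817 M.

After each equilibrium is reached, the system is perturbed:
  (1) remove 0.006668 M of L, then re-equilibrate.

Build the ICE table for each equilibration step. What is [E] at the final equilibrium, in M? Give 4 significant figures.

[E]_eq = 0.1135 M

Q₀ = 0.1653 vs Keq = 328.7 ⇒ Q<K, forward
Step 1:
                    L           E
  init         0.1687     0.02817
  Δ           -0.1339      0.0893
  eq          0.03475      0.1175
  solve Keq expr → x = 0.04465; check Q = 328.7
Then remove 0.006668 M of L.
Step 2:
                    L           E
  init        0.02809      0.1175
  Δ          0.005889   -0.003926
  eq          0.03398      0.1135
  solve Keq expr → x = -0.001963; check Q = 328.7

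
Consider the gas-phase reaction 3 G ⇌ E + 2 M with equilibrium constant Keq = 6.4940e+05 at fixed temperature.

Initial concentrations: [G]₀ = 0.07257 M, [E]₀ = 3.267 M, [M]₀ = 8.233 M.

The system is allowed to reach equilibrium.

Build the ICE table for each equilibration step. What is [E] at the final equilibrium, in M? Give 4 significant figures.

[E]_eq = 3.268 M

Q₀ = 5.7942e+05 vs Keq = 6.4940e+05 ⇒ Q<K, forward
Step 1:
                    G           E           M
  init        0.07257       3.267       8.233
  Δ          -0.00269  8.9662e-04    0.001793
  eq          0.06988       3.268       8.235
  solve Keq expr → x = 8.9662e-04; check Q = 6.4940e+05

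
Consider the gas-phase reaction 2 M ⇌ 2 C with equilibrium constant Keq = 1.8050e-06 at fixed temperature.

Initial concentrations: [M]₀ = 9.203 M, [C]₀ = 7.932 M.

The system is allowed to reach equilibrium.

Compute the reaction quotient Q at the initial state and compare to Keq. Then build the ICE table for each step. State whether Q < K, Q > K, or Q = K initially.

Q₀ = 0.7429 vs Keq = 1.8050e-06 ⇒ Q>K, reverse
Step 1:
                    M           C
  I             9.203       7.932
  C             7.909      -7.909
  E             17.11     0.02299
  solve Keq expr → x = -3.955; check Q = 1.8050e-06

Q₀ = 0.7429; Q > K (proceeds reverse)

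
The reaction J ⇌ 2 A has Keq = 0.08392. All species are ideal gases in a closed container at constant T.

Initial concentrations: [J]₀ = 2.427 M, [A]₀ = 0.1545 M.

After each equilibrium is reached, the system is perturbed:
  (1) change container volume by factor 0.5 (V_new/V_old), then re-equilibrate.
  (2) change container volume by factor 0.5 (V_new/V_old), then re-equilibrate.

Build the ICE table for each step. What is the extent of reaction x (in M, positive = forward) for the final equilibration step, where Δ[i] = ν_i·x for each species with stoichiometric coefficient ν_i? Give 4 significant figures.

x = -0.1796 M

Q₀ = 0.009835 vs Keq = 0.08392 ⇒ Q<K, forward
Step 1:
                   J          A
  I            2.427     0.1545
  C          -0.1417     0.2834
  E            2.285     0.4379
  solve Keq expr → x = 0.1417; check Q = 0.08392
Then change container volume by factor 0.5 (V_new/V_old).
Step 2:
                   J          A
  I            4.571     0.8759
  C           0.1241    -0.2482
  E            4.695     0.6277
  solve Keq expr → x = -0.1241; check Q = 0.08392
Then change container volume by factor 0.5 (V_new/V_old).
Step 3:
                   J          A
  I            9.389      1.255
  C           0.1796    -0.3592
  E            9.569     0.8961
  solve Keq expr → x = -0.1796; check Q = 0.08392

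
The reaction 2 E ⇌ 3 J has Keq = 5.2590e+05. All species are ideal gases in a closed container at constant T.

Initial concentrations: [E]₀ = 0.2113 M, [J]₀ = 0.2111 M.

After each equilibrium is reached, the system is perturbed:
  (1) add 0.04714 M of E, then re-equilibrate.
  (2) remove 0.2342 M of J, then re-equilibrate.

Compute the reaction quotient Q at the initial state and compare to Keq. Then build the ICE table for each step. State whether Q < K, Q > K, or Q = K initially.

Q₀ = 0.2107; Q < K (proceeds forward)

Q₀ = 0.2107 vs Keq = 5.2590e+05 ⇒ Q<K, forward
Step 1:
                    E           J
  init         0.2113      0.2111
  Δ           -0.2108      0.3162
  eq       5.2794e-04      0.5273
  solve Keq expr → x = 0.1054; check Q = 5.2590e+05
Then add 0.04714 M of E.
Step 2:
                    E           J
  init        0.04767      0.5273
  Δ          -0.04703     0.07055
  eq       6.3736e-04      0.5978
  solve Keq expr → x = 0.02352; check Q = 5.2590e+05
Then remove 0.2342 M of J.
Step 3:
                    E           J
  init     6.3736e-04      0.3636
  Δ       -3.3440e-04  5.0160e-04
  eq       3.0296e-04      0.3641
  solve Keq expr → x = 1.6720e-04; check Q = 5.2590e+05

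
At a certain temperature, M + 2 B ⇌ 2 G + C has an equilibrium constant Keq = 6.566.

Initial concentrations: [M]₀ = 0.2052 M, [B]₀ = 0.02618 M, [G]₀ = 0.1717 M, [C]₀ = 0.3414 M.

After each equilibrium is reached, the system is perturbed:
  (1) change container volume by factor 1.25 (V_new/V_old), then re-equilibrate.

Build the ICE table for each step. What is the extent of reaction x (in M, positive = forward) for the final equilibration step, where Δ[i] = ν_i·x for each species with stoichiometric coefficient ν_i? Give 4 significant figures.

x = 0 M

Q₀ = 71.56 vs Keq = 6.566 ⇒ Q>K, reverse
Step 1:
                    M           B           G           C
  I            0.2052     0.02618      0.1717      0.3414
  C           0.01849     0.03699    -0.03699    -0.01849
  E            0.2237     0.06317      0.1347      0.3229
  solve Keq expr → x = -0.01849; check Q = 6.566
Then change container volume by factor 1.25 (V_new/V_old).
Step 2:
                    M           B           G           C
  I             0.179     0.05053      0.1078      0.2583
  C                 0           0           0           0
  E             0.179     0.05053      0.1078      0.2583
  solve Keq expr → x = 0; check Q = 6.566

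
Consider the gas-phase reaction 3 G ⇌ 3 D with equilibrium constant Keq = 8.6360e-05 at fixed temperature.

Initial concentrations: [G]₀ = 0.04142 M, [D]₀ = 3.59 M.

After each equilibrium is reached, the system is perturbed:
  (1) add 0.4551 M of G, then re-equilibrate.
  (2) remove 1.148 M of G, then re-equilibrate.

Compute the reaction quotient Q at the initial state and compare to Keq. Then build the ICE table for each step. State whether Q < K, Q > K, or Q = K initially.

Q₀ = 6.5111e+05 vs Keq = 8.6360e-05 ⇒ Q>K, reverse
Step 1:
                    G           D
  Initial     0.04142        3.59
  Change        3.436      -3.436
  Equil         3.478      0.1537
  solve Keq expr → x = -1.145; check Q = 8.6360e-05
Then add 0.4551 M of G.
Step 2:
                    G           D
  Initial       3.933      0.1537
  Change     -0.01926     0.01926
  Equil         3.914       0.173
  solve Keq expr → x = 0.006422; check Q = 8.6360e-05
Then remove 1.148 M of G.
Step 3:
                    G           D
  Initial       2.766       0.173
  Change       0.0486     -0.0486
  Equil         2.814      0.1244
  solve Keq expr → x = -0.0162; check Q = 8.6360e-05

Q₀ = 6.5111e+05; Q > K (proceeds reverse)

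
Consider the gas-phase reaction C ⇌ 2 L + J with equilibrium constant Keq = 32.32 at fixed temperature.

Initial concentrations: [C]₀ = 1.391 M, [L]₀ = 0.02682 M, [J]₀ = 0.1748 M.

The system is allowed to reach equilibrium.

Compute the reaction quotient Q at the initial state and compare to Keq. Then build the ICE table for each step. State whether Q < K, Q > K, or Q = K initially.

Q₀ = 9.0392e-05 vs Keq = 32.32 ⇒ Q<K, forward
Step 1:
                   C          L          J
  I            1.391    0.02682     0.1748
  C           -1.162      2.325      1.162
  E           0.2287      2.351      1.337
  solve Keq expr → x = 1.162; check Q = 32.32

Q₀ = 9.0392e-05; Q < K (proceeds forward)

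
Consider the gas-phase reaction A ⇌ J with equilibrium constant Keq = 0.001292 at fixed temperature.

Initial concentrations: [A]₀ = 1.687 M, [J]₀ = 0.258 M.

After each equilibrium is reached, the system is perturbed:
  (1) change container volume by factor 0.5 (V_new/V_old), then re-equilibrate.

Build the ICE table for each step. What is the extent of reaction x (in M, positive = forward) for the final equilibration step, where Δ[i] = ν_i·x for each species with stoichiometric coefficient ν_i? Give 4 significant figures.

Q₀ = 0.1529 vs Keq = 0.001292 ⇒ Q>K, reverse
Step 1:
                    A           J
  Initial       1.687       0.258
  Change       0.2555     -0.2555
  Equil         1.942     0.00251
  solve Keq expr → x = -0.2555; check Q = 0.001292
Then change container volume by factor 0.5 (V_new/V_old).
Step 2:
                    A           J
  Initial       3.885    0.005019
  Change            0           0
  Equil         3.885    0.005019
  solve Keq expr → x = 0; check Q = 0.001292

x = 0 M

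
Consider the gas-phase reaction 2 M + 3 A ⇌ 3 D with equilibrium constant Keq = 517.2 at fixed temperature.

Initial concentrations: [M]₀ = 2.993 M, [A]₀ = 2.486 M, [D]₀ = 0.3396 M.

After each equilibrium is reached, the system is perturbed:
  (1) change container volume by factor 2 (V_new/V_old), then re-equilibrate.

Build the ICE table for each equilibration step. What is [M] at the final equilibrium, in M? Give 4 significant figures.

[M]_eq = 0.7879 M

Q₀ = 2.8457e-04 vs Keq = 517.2 ⇒ Q<K, forward
Step 1:
                    M           A           D
  init          2.993       2.486      0.3396
  Δ            -1.494      -2.241       2.241
  eq            1.499      0.2454        2.58
  solve Keq expr → x = 0.7469; check Q = 517.2
Then change container volume by factor 2 (V_new/V_old).
Step 2:
                    M           A           D
  init         0.7496      0.1227        1.29
  Δ           0.03823     0.05734    -0.05734
  eq           0.7879        0.18       1.233
  solve Keq expr → x = -0.01911; check Q = 517.2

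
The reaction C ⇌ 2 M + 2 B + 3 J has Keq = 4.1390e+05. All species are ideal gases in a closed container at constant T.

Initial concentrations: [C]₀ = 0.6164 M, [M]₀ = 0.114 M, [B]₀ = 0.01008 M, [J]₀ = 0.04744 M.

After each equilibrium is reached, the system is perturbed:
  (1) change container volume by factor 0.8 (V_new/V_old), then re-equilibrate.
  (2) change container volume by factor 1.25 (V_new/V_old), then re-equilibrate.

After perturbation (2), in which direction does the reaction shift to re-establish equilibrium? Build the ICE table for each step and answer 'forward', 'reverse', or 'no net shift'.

Q₀ = 2.2872e-10 vs Keq = 4.1390e+05 ⇒ Q<K, forward
Step 1:
                    C           M           B           J
  Initial      0.6164       0.114     0.01008     0.04744
  Change      -0.6164       1.233       1.233       1.849
  Equil    4.6164e-05       1.347       1.243       1.897
  solve Keq expr → x = 0.6164; check Q = 4.1390e+05
Then change container volume by factor 0.8 (V_new/V_old).
Step 2:
                    C           M           B           J
  Initial  5.7705e-05       1.683       1.553       2.371
  Change   1.6211e-04 -3.2422e-04 -3.2422e-04 -4.8633e-04
  Equil    2.1982e-04       1.683       1.553        2.37
  solve Keq expr → x = -1.6211e-04; check Q = 4.1390e+05
Then change container volume by factor 1.25 (V_new/V_old).
Step 3:
                    C           M           B           J
  Initial  1.7585e-04       1.346       1.243       1.896
  Change  -1.2969e-04  2.5938e-04  2.5938e-04  3.8907e-04
  Equil    4.6164e-05       1.347       1.243       1.897
  solve Keq expr → x = 1.2969e-04; check Q = 4.1390e+05

Direction: forward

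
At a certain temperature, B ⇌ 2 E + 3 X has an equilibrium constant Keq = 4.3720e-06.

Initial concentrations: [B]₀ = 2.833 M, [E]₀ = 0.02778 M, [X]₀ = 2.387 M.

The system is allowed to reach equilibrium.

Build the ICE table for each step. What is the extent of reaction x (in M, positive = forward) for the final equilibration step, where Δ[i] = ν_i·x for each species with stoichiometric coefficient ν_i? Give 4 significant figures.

x = -0.0134 M

Q₀ = 0.003705 vs Keq = 4.3720e-06 ⇒ Q>K, reverse
Step 1:
                    B           E           X
  Initial       2.833     0.02778       2.387
  Change       0.0134     -0.0268     -0.0402
  Equil         2.846  9.8124e-04       2.347
  solve Keq expr → x = -0.0134; check Q = 4.3720e-06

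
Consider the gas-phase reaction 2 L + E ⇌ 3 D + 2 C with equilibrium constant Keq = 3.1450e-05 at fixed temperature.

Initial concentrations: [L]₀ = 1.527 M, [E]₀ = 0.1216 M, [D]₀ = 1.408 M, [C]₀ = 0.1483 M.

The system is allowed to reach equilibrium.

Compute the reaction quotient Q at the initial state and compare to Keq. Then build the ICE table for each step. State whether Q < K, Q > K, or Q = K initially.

Q₀ = 0.2165 vs Keq = 3.1450e-05 ⇒ Q>K, reverse
Step 1:
                   L          E          D          C
  init         1.527     0.1216      1.408     0.1483
  Δ           0.1451    0.07256    -0.2177    -0.1451
  eq           1.672     0.1942       1.19   0.003182
  solve Keq expr → x = -0.07256; check Q = 3.1450e-05

Q₀ = 0.2165; Q > K (proceeds reverse)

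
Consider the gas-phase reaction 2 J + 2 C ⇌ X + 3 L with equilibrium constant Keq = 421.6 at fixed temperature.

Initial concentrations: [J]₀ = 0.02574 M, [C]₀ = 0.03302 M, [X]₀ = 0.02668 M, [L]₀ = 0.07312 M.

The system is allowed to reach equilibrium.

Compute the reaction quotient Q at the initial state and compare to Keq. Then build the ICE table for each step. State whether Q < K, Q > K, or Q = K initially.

Q₀ = 14.44 vs Keq = 421.6 ⇒ Q<K, forward
Step 1:
                   J          C          X          L
  init       0.02574    0.03302    0.02668    0.07312
  Δ         -0.01312   -0.01312   0.006562    0.01968
  eq         0.01262     0.0199    0.03324     0.0928
  solve Keq expr → x = 0.006562; check Q = 421.6

Q₀ = 14.44; Q < K (proceeds forward)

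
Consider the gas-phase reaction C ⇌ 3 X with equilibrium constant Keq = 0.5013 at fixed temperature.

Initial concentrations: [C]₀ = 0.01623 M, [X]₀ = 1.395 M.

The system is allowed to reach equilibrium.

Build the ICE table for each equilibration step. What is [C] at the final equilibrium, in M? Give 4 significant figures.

Q₀ = 167.3 vs Keq = 0.5013 ⇒ Q>K, reverse
Step 1:
                   C          X
  Initial    0.01623      1.395
  Change      0.2871    -0.8613
  Equil       0.3033     0.5337
  solve Keq expr → x = -0.2871; check Q = 0.5013

[C]_eq = 0.3033 M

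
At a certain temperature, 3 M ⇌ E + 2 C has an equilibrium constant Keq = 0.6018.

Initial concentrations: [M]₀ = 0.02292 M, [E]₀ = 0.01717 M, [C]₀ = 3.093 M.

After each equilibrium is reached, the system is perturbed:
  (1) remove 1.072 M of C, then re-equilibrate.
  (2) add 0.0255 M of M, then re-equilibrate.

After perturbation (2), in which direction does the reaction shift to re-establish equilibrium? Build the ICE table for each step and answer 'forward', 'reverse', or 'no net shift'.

Q₀ = 1.3642e+04 vs Keq = 0.6018 ⇒ Q>K, reverse
Step 1:
                  M         E         C
  I         0.02292   0.01717     3.093
  C         0.05143  -0.01714  -0.03429
  E         0.07435 2.6438e-05     3.059
  solve Keq expr → x = -0.01714; check Q = 0.6018
Then remove 1.072 M of C.
Step 2:
                  M         E         C
  I         0.07435 2.6438e-05     1.987
  C       -1.0786e-04 3.5952e-05 7.1904e-05
  E         0.07424 6.2390e-05     1.987
  solve Keq expr → x = 3.5952e-05; check Q = 0.6018
Then add 0.0255 M of M.
Step 3:
                  M         E         C
  I         0.09974 6.2390e-05     1.987
  C       -2.6302e-04 8.7675e-05 1.7535e-04
  E         0.09948 1.5006e-04     1.987
  solve Keq expr → x = 8.7675e-05; check Q = 0.6018

Direction: forward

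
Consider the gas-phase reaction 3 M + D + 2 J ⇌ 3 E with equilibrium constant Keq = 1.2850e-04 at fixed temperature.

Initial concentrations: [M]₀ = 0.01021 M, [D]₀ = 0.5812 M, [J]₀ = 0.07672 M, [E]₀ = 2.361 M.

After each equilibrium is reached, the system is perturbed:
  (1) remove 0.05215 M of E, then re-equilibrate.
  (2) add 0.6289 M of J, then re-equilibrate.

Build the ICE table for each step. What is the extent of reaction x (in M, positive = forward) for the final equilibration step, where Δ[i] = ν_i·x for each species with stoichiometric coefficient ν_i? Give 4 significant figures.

x = 0.01188 M

Q₀ = 3.6147e+09 vs Keq = 1.2850e-04 ⇒ Q>K, reverse
Step 1:
                  M         D         J         E
  I         0.01021    0.5812   0.07672     2.361
  C           2.198    0.7327     1.465    -2.198
  E           2.208     1.314     1.542    0.1629
  solve Keq expr → x = -0.7327; check Q = 1.2850e-04
Then remove 0.05215 M of E.
Step 2:
                  M         D         J         E
  I           2.208     1.314     1.542    0.1108
  C        -0.04602  -0.01534  -0.03068   0.04602
  E           2.162     1.299     1.511    0.1568
  solve Keq expr → x = 0.01534; check Q = 1.2850e-04
Then add 0.6289 M of J.
Step 3:
                  M         D         J         E
  I           2.162     1.299      2.14    0.1568
  C        -0.03564  -0.01188  -0.02376   0.03564
  E           2.127     1.287     2.117    0.1924
  solve Keq expr → x = 0.01188; check Q = 1.2850e-04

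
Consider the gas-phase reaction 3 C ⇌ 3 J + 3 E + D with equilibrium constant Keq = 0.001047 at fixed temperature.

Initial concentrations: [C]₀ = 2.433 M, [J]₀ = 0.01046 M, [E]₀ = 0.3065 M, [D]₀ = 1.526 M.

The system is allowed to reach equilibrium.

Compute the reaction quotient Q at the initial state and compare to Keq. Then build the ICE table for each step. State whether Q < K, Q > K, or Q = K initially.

Q₀ = 3.4915e-09; Q < K (proceeds forward)

Q₀ = 3.4915e-09 vs Keq = 0.001047 ⇒ Q<K, forward
Step 1:
                   C          J          E          D
  init         2.433    0.01046     0.3065      1.526
  Δ          -0.2959     0.2959     0.2959    0.09865
  eq           2.137     0.3064     0.6024      1.625
  solve Keq expr → x = 0.09865; check Q = 0.001047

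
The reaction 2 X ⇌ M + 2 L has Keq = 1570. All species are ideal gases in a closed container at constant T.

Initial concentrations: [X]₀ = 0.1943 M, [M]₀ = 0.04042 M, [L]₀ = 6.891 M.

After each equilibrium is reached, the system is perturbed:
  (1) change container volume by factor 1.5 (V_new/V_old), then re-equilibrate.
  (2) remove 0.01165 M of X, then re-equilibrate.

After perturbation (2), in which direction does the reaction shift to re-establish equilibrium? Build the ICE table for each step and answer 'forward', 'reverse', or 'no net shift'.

Direction: reverse

Q₀ = 50.84 vs Keq = 1570 ⇒ Q<K, forward
Step 1:
                   X          M          L
  init        0.1943    0.04042      6.891
  Δ          -0.1359    0.06796     0.1359
  eq         0.05838     0.1084      7.027
  solve Keq expr → x = 0.06796; check Q = 1570
Then change container volume by factor 1.5 (V_new/V_old).
Step 2:
                   X          M          L
  init       0.03892    0.07225      4.685
  Δ        -0.006402   0.003201   0.006402
  eq         0.03252    0.07545      4.691
  solve Keq expr → x = 0.003201; check Q = 1570
Then remove 0.01165 M of X.
Step 3:
                   X          M          L
  init       0.02087    0.07545      4.691
  Δ          0.01044  -0.005218   -0.01044
  eq         0.03131    0.07024      4.681
  solve Keq expr → x = -0.005218; check Q = 1570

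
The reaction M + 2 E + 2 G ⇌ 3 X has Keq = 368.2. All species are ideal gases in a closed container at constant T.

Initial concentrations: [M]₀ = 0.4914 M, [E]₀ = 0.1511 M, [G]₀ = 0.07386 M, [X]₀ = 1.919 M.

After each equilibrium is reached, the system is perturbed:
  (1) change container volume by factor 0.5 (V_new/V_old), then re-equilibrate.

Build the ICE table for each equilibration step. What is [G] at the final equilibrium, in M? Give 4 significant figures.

Q₀ = 1.1546e+05 vs Keq = 368.2 ⇒ Q>K, reverse
Step 1:
                    M           E           G           X
  Initial      0.4914      0.1511     0.07386       1.919
  Change       0.1237      0.2473      0.2473      -0.371
  Equil        0.6151      0.3984      0.3212       1.548
  solve Keq expr → x = -0.1237; check Q = 368.2
Then change container volume by factor 0.5 (V_new/V_old).
Step 2:
                    M           E           G           X
  Initial        1.23      0.7969      0.6424       3.096
  Change     -0.08405     -0.1681     -0.1681      0.2522
  Equil         1.146      0.6288      0.4743       3.348
  solve Keq expr → x = 0.08405; check Q = 368.2

[G]_eq = 0.4743 M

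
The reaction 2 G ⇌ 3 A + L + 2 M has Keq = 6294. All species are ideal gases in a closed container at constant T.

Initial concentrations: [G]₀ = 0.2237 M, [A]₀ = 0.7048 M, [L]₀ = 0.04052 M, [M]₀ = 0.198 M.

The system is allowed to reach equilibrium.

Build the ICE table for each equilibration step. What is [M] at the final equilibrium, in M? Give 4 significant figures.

Q₀ = 0.01111 vs Keq = 6294 ⇒ Q<K, forward
Step 1:
                  G         A         L         M
  I          0.2237    0.7048   0.04052     0.198
  C         -0.2215    0.3323    0.1108    0.2215
  E        0.002172     1.037    0.1513    0.4195
  solve Keq expr → x = 0.1108; check Q = 6294

[M]_eq = 0.4195 M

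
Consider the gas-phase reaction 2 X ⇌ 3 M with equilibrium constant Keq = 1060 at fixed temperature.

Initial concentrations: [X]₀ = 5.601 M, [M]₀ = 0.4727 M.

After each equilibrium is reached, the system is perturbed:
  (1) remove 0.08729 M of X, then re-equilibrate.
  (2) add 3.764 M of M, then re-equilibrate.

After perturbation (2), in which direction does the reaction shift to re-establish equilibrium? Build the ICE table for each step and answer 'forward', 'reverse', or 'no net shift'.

Q₀ = 0.003367 vs Keq = 1060 ⇒ Q<K, forward
Step 1:
                  X         M
  Initial     5.601    0.4727
  Change     -4.924     7.386
  Equil      0.6767     7.859
  solve Keq expr → x = 2.462; check Q = 1060
Then remove 0.08729 M of X.
Step 2:
                  X         M
  Initial    0.5894     7.859
  Change    0.07316   -0.1097
  Equil      0.6626     7.749
  solve Keq expr → x = -0.03658; check Q = 1060
Then add 3.764 M of M.
Step 3:
                  X         M
  Initial    0.6626     11.51
  Change     0.4364   -0.6547
  Equil       1.099     10.86
  solve Keq expr → x = -0.2182; check Q = 1060

Direction: reverse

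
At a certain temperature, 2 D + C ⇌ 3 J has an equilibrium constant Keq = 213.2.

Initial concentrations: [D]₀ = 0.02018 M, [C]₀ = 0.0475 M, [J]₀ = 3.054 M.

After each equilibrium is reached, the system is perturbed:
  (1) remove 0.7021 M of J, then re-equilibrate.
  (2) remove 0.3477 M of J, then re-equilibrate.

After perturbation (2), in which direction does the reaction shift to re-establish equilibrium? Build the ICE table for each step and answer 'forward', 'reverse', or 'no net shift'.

Q₀ = 1.4726e+06 vs Keq = 213.2 ⇒ Q>K, reverse
Step 1:
                    D           C           J
  I           0.02018      0.0475       3.054
  C            0.4559       0.228     -0.6839
  E            0.4761      0.2755        2.37
  solve Keq expr → x = -0.228; check Q = 213.2
Then remove 0.7021 M of J.
Step 2:
                    D           C           J
  I            0.4761      0.2755       1.668
  C           -0.1122    -0.05612      0.1684
  E            0.3639      0.2194       1.836
  solve Keq expr → x = 0.05612; check Q = 213.2
Then remove 0.3477 M of J.
Step 3:
                    D           C           J
  I            0.3639      0.2194       1.489
  C          -0.05552    -0.02776     0.08328
  E            0.3084      0.1916       1.572
  solve Keq expr → x = 0.02776; check Q = 213.2

Direction: forward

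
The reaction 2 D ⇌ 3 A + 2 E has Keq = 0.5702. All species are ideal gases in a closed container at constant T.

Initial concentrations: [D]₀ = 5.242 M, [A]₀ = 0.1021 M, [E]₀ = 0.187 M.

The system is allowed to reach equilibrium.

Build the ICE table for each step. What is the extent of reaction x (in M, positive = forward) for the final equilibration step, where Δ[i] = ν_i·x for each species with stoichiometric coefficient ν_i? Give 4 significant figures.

x = 0.5602 M

Q₀ = 1.3545e-06 vs Keq = 0.5702 ⇒ Q<K, forward
Step 1:
                  D         A         E
  I           5.242    0.1021     0.187
  C           -1.12     1.681      1.12
  E           4.122     1.783     1.307
  solve Keq expr → x = 0.5602; check Q = 0.5702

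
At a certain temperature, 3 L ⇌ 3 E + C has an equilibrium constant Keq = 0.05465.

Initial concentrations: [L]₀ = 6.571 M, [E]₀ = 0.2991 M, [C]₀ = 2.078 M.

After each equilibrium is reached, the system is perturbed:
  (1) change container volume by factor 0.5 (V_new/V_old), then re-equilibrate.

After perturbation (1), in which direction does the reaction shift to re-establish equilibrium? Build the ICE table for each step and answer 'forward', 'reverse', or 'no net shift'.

Q₀ = 1.9597e-04 vs Keq = 0.05465 ⇒ Q<K, forward
Step 1:
                   L          E          C
  init         6.571     0.2991      2.078
  Δ           -1.205      1.205     0.4018
  eq           5.366      1.504       2.48
  solve Keq expr → x = 0.4018; check Q = 0.05465
Then change container volume by factor 0.5 (V_new/V_old).
Step 2:
                   L          E          C
  init         10.73      3.009       4.96
  Δ            0.485     -0.485    -0.1617
  eq           11.22      2.524      4.798
  solve Keq expr → x = -0.1617; check Q = 0.05465

Direction: reverse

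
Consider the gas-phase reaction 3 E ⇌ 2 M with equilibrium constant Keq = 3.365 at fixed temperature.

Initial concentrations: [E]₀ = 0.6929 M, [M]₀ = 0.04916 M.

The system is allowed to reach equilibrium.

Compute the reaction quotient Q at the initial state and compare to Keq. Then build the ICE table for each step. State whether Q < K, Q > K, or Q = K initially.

Q₀ = 0.007265 vs Keq = 3.365 ⇒ Q<K, forward
Step 1:
                    E           M
  init         0.6929     0.04916
  Δ           -0.3885       0.259
  eq           0.3044      0.3081
  solve Keq expr → x = 0.1295; check Q = 3.365

Q₀ = 0.007265; Q < K (proceeds forward)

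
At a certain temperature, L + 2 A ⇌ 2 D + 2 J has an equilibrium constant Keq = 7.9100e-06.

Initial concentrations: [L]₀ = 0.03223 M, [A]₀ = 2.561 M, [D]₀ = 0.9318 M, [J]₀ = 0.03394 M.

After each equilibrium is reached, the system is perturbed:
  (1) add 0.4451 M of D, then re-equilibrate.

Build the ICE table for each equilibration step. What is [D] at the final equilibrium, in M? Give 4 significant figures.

[D]_eq = 1.344 M

Q₀ = 0.004731 vs Keq = 7.9100e-06 ⇒ Q>K, reverse
Step 1:
                    L           A           D           J
  Initial     0.03223       2.561      0.9318     0.03394
  Change      0.01608     0.03216    -0.03216    -0.03216
  Equil       0.04831       2.593      0.8996    0.001782
  solve Keq expr → x = -0.01608; check Q = 7.9100e-06
Then add 0.4451 M of D.
Step 2:
                    L           A           D           J
  Initial     0.04831       2.593       1.345    0.001782
  Change   2.9269e-04  5.8537e-04 -5.8537e-04 -5.8537e-04
  Equil        0.0486       2.594       1.344    0.001196
  solve Keq expr → x = -2.9269e-04; check Q = 7.9100e-06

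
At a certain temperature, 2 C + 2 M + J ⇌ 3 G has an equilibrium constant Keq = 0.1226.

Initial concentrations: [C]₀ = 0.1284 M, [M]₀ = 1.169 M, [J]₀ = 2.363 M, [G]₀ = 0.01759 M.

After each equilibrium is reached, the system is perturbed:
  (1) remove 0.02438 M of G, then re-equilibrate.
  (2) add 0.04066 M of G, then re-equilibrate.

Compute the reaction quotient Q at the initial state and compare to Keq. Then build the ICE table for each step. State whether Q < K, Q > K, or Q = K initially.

Q₀ = 1.0223e-04 vs Keq = 0.1226 ⇒ Q<K, forward
Step 1:
                   C          M          J          G
  init        0.1284      1.169      2.363    0.01759
  Δ         -0.06383   -0.06383   -0.03191    0.09574
  eq         0.06457      1.105      2.331     0.1133
  solve Keq expr → x = 0.03191; check Q = 0.1226
Then remove 0.02438 M of G.
Step 2:
                   C          M          J          G
  init       0.06457      1.105      2.331    0.08895
  Δ        -0.008809  -0.008809  -0.004404    0.01321
  eq         0.05577      1.096      2.327     0.1022
  solve Keq expr → x = 0.004404; check Q = 0.1226
Then add 0.04066 M of G.
Step 3:
                   C          M          J          G
  init       0.05577      1.096      2.327     0.1428
  Δ          0.01476    0.01476   0.007382   -0.02215
  eq         0.07053      1.111      2.334     0.1207
  solve Keq expr → x = -0.007382; check Q = 0.1226

Q₀ = 1.0223e-04; Q < K (proceeds forward)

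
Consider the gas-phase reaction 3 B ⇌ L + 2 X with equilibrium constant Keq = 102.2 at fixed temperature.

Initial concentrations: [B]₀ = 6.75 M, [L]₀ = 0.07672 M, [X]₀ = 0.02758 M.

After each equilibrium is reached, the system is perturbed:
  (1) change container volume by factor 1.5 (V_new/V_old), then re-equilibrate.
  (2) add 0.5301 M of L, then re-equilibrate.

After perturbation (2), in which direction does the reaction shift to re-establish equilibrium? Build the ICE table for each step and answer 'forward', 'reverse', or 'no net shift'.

Q₀ = 1.8975e-07 vs Keq = 102.2 ⇒ Q<K, forward
Step 1:
                    B           L           X
  init           6.75     0.07672     0.02758
  Δ            -6.053       2.018       4.035
  eq           0.6968       2.094       4.063
  solve Keq expr → x = 2.018; check Q = 102.2
Then change container volume by factor 1.5 (V_new/V_old).
Step 2:
                    B           L           X
  init         0.4645       1.396       2.709
  Δ                 0           0           0
  eq           0.4645       1.396       2.709
  solve Keq expr → x = 0; check Q = 102.2
Then add 0.5301 M of L.
Step 3:
                    B           L           X
  init         0.4645       1.926       2.709
  Δ           0.04719    -0.01573    -0.03146
  eq           0.5117       1.911       2.677
  solve Keq expr → x = -0.01573; check Q = 102.2

Direction: reverse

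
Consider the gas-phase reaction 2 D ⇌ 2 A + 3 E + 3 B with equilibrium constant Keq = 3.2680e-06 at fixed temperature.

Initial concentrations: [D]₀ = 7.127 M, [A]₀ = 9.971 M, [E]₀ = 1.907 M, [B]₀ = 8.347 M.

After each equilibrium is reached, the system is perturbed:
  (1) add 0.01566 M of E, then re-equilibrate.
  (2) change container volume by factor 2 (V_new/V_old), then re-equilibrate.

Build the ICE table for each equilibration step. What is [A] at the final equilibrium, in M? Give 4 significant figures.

[A]_eq = 4.348 M

Q₀ = 7894 vs Keq = 3.2680e-06 ⇒ Q>K, reverse
Step 1:
                    D           A           E           B
  init          7.127       9.971       1.907       8.347
  Δ              1.27       -1.27      -1.905      -1.905
  eq            8.397       8.701    0.002249       6.442
  solve Keq expr → x = -0.6349; check Q = 3.2681e-06
Then add 0.01566 M of E.
Step 2:
                    D           A           E           B
  init          8.397       8.701     0.01791       6.442
  Δ           0.01043    -0.01043    -0.01565    -0.01565
  eq            8.407       8.691    0.002259       6.427
  solve Keq expr → x = -0.005217; check Q = 3.2680e-06
Then change container volume by factor 2 (V_new/V_old).
Step 3:
                    D           A           E           B
  init          4.204       4.345    0.001129       3.213
  Δ         -0.002253    0.002253     0.00338     0.00338
  eq            4.201       4.348    0.004509       3.217
  solve Keq expr → x = 0.001127; check Q = 3.2680e-06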